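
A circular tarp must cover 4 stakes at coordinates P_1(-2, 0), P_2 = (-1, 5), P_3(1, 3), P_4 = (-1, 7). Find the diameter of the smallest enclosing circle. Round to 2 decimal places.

A smallest enclosing disk is always determined by at most three of the input points on its boundary.
The farthest pair is P_1–P_4 with squared distance 50. The circle on this segment as diameter has centre (-1.5, 3.5) and r² = 50/4 = 12.5.
Check P_2: distance² to centre = 2.5 ≤ 12.5, so it lies inside.
All remaining points lie in this disk, and no smaller disk contains both endpoints, so this is the minimum enclosing circle.
Diameter = 2r = 2√(12.5) ≈ 7.07.

7.07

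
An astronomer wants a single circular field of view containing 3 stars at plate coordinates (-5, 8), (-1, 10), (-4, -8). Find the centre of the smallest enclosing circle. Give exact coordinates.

Call the three points A, B, C in the order given.
Side lengths²: AB² = 20, AC² = 257, BC² = 333.
Since BC² = 333 ≥ 257 + 20 = 277, the angle opposite BC is not acute, so the smallest enclosing circle has BC as diameter.
Centre = midpoint of BC = (-2.5, 1), r² = 333/4 = 83.25.
Centre = (-2.5, 1).

(-2.5, 1)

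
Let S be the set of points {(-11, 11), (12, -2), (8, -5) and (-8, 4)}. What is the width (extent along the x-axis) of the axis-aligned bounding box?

23

max x = 12, min x = -11, so width = 23.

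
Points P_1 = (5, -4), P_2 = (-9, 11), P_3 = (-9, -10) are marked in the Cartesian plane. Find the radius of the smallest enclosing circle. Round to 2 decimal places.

11.16

Side lengths²: P_1P_2² = 421, P_1P_3² = 232, P_2P_3² = 441.
Since P_2P_3² = 441 < 421 + 232 = 653, the triangle is acute, so the smallest enclosing circle is the circumcircle.
Circumcentre = (-73/14, 0.5), r² = 12209/98.
r = √(12209/98) ≈ 11.16.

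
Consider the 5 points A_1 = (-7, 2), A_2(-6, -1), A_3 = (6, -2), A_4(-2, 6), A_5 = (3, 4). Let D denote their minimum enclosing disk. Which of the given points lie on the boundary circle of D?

The minimum enclosing circle of a finite set is fixed by two of the points (as a diameter) or three (as a circumcircle).
The farthest pair is A_1–A_3 with squared distance 185. The circle on this segment as diameter has centre (-0.5, 0) and r² = 185/4 = 46.25.
Check A_2: distance² to centre = 31.25 ≤ 46.25, so it lies inside.
All remaining points lie in this disk, and no smaller disk contains both endpoints, so this is the minimum enclosing circle.
The points at distance exactly r from the centre are A_1, A_3 — 2 points.

A_1, A_3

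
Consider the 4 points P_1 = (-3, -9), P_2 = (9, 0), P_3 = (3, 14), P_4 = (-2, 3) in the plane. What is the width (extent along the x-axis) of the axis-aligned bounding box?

12

max x = 9, min x = -3, so width = 12.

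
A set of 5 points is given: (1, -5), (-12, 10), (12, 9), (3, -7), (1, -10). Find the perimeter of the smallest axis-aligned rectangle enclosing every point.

Width = max x − min x = 12 − (-12) = 24.
Height = max y − min y = 10 − (-10) = 20.
Perimeter = 2(24 + 20) = 88.

88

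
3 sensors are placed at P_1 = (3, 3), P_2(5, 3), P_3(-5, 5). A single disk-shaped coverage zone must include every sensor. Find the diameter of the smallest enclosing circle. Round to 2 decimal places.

Side lengths²: P_1P_2² = 4, P_1P_3² = 68, P_2P_3² = 104.
Since P_2P_3² = 104 ≥ 68 + 4 = 72, the angle opposite P_2P_3 is not acute, so the smallest enclosing circle has P_2P_3 as diameter.
Centre = midpoint of P_2P_3 = (0, 4), r² = 104/4 = 26.
Diameter = 2r = 2√26 ≈ 10.20.

10.20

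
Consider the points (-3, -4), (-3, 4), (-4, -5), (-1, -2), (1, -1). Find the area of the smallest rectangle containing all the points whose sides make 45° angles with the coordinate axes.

In coordinates u = x + y, v = x − y the rectangle is axis-aligned; the map (x,y)→(u,v) scales areas by 2.
u-values: -7, 1, -9, -3, 0; range = 1 − (-9) = 10.
v-values: 1, -7, 1, 1, 2; range = 2 − (-7) = 9.
Area = (10 × 9) / 2 = 45.

45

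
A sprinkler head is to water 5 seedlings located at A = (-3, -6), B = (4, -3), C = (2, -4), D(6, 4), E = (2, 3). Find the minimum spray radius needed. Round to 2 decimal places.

6.73

By Welzl's lemma the MEC is supported by two points (diametrically opposite) or three points (on a circumcircle).
The farthest pair is A–D with squared distance 181. The circle on this segment as diameter has centre (1.5, -1) and r² = 181/4 = 45.25.
Check B: distance² to centre = 10.25 ≤ 45.25, so it lies inside.
All remaining points lie in this disk, and no smaller disk contains both endpoints, so this is the minimum enclosing circle.
r = √(45.25) ≈ 6.73.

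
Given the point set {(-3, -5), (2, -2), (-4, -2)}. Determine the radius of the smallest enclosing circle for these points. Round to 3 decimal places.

Call the three points A, B, C in the order given.
Side lengths²: AB² = 34, AC² = 10, BC² = 36.
Since BC² = 36 < 34 + 10 = 44, the triangle is acute, so the smallest enclosing circle is the circumcircle.
Circumcentre = (-1, -8/3), r² = 85/9.
r = √(85/9) ≈ 3.073.

3.073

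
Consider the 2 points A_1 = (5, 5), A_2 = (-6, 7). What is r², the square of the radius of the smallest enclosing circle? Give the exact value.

31.25

The smallest circle enclosing two points has them as diameter endpoints.
Centre = midpoint = (-0.5, 6); r² = |A_1A_2|²/4 = 125/4 = 31.25.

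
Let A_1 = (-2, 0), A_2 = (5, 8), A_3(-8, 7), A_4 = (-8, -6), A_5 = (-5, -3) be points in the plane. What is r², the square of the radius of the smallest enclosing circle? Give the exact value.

The minimum enclosing circle of a finite set is fixed by two of the points (as a diameter) or three (as a circumcircle).
The farthest pair is A_2–A_4 with squared distance 365. The circle on this segment as diameter has centre (-1.5, 1) and r² = 365/4 = 91.25.
Check A_1: distance² to centre = 1.25 ≤ 91.25, so it lies inside.
All remaining points lie in this disk, and no smaller disk contains both endpoints, so this is the minimum enclosing circle.

91.25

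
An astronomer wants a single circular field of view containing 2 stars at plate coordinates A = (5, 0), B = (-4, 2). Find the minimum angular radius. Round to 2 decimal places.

The smallest circle enclosing two points has them as diameter endpoints.
Centre = midpoint = (0.5, 1); r² = |AB|²/4 = 85/4 = 21.25.
r = √(21.25) ≈ 4.61.

4.61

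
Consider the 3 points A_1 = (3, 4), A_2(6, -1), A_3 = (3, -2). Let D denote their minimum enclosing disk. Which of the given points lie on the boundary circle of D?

A_1, A_2, A_3

Side lengths²: A_1A_2² = 34, A_1A_3² = 36, A_2A_3² = 10.
Since A_1A_3² = 36 < 34 + 10 = 44, the triangle is acute, so the smallest enclosing circle is the circumcircle.
Circumcentre = (11/3, 1), r² = 85/9.
The points at distance exactly r from the centre are A_1, A_2, A_3 — 3 points.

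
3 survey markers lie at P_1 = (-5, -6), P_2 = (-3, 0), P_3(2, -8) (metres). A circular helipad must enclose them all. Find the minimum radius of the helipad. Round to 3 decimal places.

Side lengths²: P_1P_2² = 40, P_1P_3² = 53, P_2P_3² = 89.
Since P_2P_3² = 89 < 53 + 40 = 93, the triangle is acute, so the smallest enclosing circle is the circumcircle.
Circumcentre = (-31/46, -189/46), r² = 23585/1058.
r = √(23585/1058) ≈ 4.721.

4.721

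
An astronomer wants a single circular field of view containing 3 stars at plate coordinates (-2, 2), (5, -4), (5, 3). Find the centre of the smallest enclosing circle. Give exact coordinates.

(27/14, -0.5)

Call the three points A, B, C in the order given.
Side lengths²: AB² = 85, AC² = 50, BC² = 49.
Since AB² = 85 < 50 + 49 = 99, the triangle is acute, so the smallest enclosing circle is the circumcircle.
Circumcentre = (27/14, -0.5), r² = 2125/98.
Centre = (27/14, -0.5).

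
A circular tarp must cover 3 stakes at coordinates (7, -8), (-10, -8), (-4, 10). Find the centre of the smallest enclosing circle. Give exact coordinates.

(-1.5, -5/6)

Call the three points A, B, C in the order given.
Side lengths²: AB² = 289, AC² = 445, BC² = 360.
Since AC² = 445 < 360 + 289 = 649, the triangle is acute, so the smallest enclosing circle is the circumcircle.
Circumcentre = (-1.5, -5/6), r² = 2225/18.
Centre = (-1.5, -5/6).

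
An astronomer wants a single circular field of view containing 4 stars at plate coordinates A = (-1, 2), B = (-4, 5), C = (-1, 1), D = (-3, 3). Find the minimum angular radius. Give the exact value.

A smallest enclosing disk is always determined by at most three of the input points on its boundary.
The farthest pair is B–C with squared distance 25. The circle on this segment as diameter has centre (-2.5, 3) and r² = 25/4 = 6.25.
Check A: distance² to centre = 3.25 ≤ 6.25, so it lies inside.
All remaining points lie in this disk, and no smaller disk contains both endpoints, so this is the minimum enclosing circle.
r = √(6.25) = 2.5.

2.5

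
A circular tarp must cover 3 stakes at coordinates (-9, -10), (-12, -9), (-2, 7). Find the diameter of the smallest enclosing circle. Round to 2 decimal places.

Call the three points A, B, C in the order given.
Side lengths²: AB² = 10, AC² = 338, BC² = 356.
Since BC² = 356 ≥ 338 + 10 = 348, the angle opposite BC is not acute, so the smallest enclosing circle has BC as diameter.
Centre = midpoint of BC = (-7, -1), r² = 356/4 = 89.
Diameter = 2r = 2√89 ≈ 18.87.

18.87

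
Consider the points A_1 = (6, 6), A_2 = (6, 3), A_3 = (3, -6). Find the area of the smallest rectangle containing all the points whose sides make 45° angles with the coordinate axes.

In coordinates u = x + y, v = x − y the rectangle is axis-aligned; the map (x,y)→(u,v) scales areas by 2.
u-values: 12, 9, -3; range = 12 − (-3) = 15.
v-values: 0, 3, 9; range = 9 − 0 = 9.
Area = (15 × 9) / 2 = 67.5.

67.5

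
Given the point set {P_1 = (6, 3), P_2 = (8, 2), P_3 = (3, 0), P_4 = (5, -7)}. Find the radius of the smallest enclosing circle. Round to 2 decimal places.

By Welzl's lemma the MEC is supported by two points (diametrically opposite) or three points (on a circumcircle).
The farthest pair is P_1–P_4 with squared distance 101. The circle on this segment as diameter has centre (5.5, -2) and r² = 101/4 = 25.25.
Check P_2: distance² to centre = 22.25 ≤ 25.25, so it lies inside.
All remaining points lie in this disk, and no smaller disk contains both endpoints, so this is the minimum enclosing circle.
r = √(25.25) ≈ 5.02.

5.02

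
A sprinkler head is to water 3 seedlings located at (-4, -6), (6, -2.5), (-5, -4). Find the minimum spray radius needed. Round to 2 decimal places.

Call the three points A, B, C in the order given.
Side lengths²: AB² = 112.25, AC² = 5, BC² = 123.25.
Since BC² = 123.25 ≥ 112.25 + 5 = 117.25, the angle opposite BC is not acute, so the smallest enclosing circle has BC as diameter.
Centre = midpoint of BC = (0.5, -3.25), r² = 123.25/4 = 30.8125.
r = √(30.8125) ≈ 5.55.

5.55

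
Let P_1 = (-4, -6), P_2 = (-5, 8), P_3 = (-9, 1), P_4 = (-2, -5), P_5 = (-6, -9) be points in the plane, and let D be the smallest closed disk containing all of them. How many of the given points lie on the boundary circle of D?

2

The farthest pair is P_2–P_5 with squared distance 290. The circle on this segment as diameter has centre (-5.5, -0.5) and r² = 290/4 = 72.5.
Check P_1: distance² to centre = 32.5 ≤ 72.5, so it lies inside.
All remaining points lie in this disk, and no smaller disk contains both endpoints, so this is the minimum enclosing circle.
The points at distance exactly r from the centre are P_2, P_5 — 2 points.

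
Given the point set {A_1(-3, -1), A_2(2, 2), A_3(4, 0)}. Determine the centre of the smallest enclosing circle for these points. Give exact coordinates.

Side lengths²: A_1A_2² = 34, A_1A_3² = 50, A_2A_3² = 8.
Since A_1A_3² = 50 ≥ 34 + 8 = 42, the angle opposite A_1A_3 is not acute, so the smallest enclosing circle has A_1A_3 as diameter.
Centre = midpoint of A_1A_3 = (0.5, -0.5), r² = 50/4 = 12.5.
Centre = (0.5, -0.5).

(0.5, -0.5)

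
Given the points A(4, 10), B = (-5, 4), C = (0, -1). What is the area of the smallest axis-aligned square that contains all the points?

121

The bounding box has width 9 and height 11.
An axis-aligned square enclosing the set must have side ≥ max(width, height).
So the minimum side is max(9, 11) = 11.
Area = 11² = 121.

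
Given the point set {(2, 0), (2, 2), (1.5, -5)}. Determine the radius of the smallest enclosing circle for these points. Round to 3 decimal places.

Call the three points A, B, C in the order given.
Side lengths²: AB² = 4, AC² = 25.25, BC² = 49.25.
Since BC² = 49.25 ≥ 25.25 + 4 = 29.25, the angle opposite BC is not acute, so the smallest enclosing circle has BC as diameter.
Centre = midpoint of BC = (1.75, -1.5), r² = 49.25/4 = 12.3125.
r = √(12.3125) ≈ 3.509.

3.509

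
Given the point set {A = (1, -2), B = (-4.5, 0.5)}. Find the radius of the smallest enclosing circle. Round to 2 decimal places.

The smallest circle enclosing two points has them as diameter endpoints.
Centre = midpoint = (-1.75, -0.75); r² = |AB|²/4 = 36.5/4 = 9.125.
r = √(9.125) ≈ 3.02.

3.02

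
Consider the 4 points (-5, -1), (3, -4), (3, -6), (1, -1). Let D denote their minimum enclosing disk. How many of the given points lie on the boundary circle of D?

A smallest enclosing disk is always determined by at most three of the input points on its boundary.
The farthest pair is (-5, -1)–(3, -6) with squared distance 89. The circle on this segment as diameter has centre (-1, -3.5) and r² = 89/4 = 22.25.
Check (3, -4): distance² to centre = 16.25 ≤ 22.25, so it lies inside.
All remaining points lie in this disk, and no smaller disk contains both endpoints, so this is the minimum enclosing circle.
The points at distance exactly r from the centre are (-5, -1), (3, -6) — 2 points.

2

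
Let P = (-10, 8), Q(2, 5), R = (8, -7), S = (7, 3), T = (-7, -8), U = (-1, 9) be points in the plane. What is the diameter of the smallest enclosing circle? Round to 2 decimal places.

23.43

The farthest pair is P–R with squared distance 549. The circle on this segment as diameter has centre (-1, 0.5) and r² = 549/4 = 137.25.
Check Q: distance² to centre = 29.25 ≤ 137.25, so it lies inside.
All remaining points lie in this disk, and no smaller disk contains both endpoints, so this is the minimum enclosing circle.
Diameter = 2r = 2√(137.25) ≈ 23.43.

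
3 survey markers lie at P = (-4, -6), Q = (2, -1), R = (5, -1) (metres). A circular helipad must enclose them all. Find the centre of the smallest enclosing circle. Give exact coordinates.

(0.5, -3.5)

Side lengths²: PQ² = 61, PR² = 106, QR² = 9.
Since PR² = 106 ≥ 61 + 9 = 70, the angle opposite PR is not acute, so the smallest enclosing circle has PR as diameter.
Centre = midpoint of PR = (0.5, -3.5), r² = 106/4 = 26.5.
Centre = (0.5, -3.5).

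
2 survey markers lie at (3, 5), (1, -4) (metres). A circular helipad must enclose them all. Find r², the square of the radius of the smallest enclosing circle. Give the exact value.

The smallest circle enclosing two points has them as diameter endpoints.
Centre = midpoint = (2, 0.5); r² = |(3, 5)−(1, -4)|²/4 = 85/4 = 21.25.

21.25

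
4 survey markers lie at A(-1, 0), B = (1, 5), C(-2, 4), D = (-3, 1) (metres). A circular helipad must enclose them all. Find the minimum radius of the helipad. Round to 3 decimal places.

2.838

The minimum enclosing circle of a finite set is fixed by two of the points (as a diameter) or three (as a circumcircle).
The minimum enclosing circle is determined by three boundary points: A, B, D.
Their circumcentre is (-5/6, 17/6) with r² = 145/18.
The farthest remaining point C is at distance² 49/18 ≤ 145/18.
r = √(145/18) ≈ 2.838.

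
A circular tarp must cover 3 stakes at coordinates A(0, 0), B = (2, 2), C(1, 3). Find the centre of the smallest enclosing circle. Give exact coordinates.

(0.5, 1.5)

Side lengths²: AB² = 8, AC² = 10, BC² = 2.
Since AC² = 10 ≥ 8 + 2 = 10, the angle opposite AC is not acute, so the smallest enclosing circle has AC as diameter.
Centre = midpoint of AC = (0.5, 1.5), r² = 10/4 = 2.5.
Centre = (0.5, 1.5).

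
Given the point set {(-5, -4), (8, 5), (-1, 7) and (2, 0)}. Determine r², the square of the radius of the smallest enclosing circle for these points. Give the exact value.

62.5

The farthest pair is (-5, -4)–(8, 5) with squared distance 250. The circle on this segment as diameter has centre (1.5, 0.5) and r² = 250/4 = 62.5.
Check (-1, 7): distance² to centre = 48.5 ≤ 62.5, so it lies inside.
All remaining points lie in this disk, and no smaller disk contains both endpoints, so this is the minimum enclosing circle.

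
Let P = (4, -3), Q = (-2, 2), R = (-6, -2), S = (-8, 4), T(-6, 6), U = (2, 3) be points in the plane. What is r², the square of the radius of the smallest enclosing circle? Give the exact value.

48.25

A smallest enclosing disk is always determined by at most three of the input points on its boundary.
The farthest pair is P–S with squared distance 193. The circle on this segment as diameter has centre (-2, 0.5) and r² = 193/4 = 48.25.
Check Q: distance² to centre = 2.25 ≤ 48.25, so it lies inside.
All remaining points lie in this disk, and no smaller disk contains both endpoints, so this is the minimum enclosing circle.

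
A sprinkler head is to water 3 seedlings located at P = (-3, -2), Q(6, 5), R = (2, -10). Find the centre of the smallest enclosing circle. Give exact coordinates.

Side lengths²: PQ² = 130, PR² = 89, QR² = 241.
Since QR² = 241 ≥ 130 + 89 = 219, the angle opposite QR is not acute, so the smallest enclosing circle has QR as diameter.
Centre = midpoint of QR = (4, -2.5), r² = 241/4 = 60.25.
Centre = (4, -2.5).

(4, -2.5)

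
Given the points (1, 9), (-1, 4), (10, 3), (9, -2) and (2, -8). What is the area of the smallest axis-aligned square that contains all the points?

The bounding box has width 11 and height 17.
An axis-aligned square enclosing the set must have side ≥ max(width, height).
So the minimum side is max(11, 17) = 17.
Area = 17² = 289.

289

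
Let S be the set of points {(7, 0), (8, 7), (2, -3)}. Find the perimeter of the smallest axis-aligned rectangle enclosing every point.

Width = max x − min x = 8 − 2 = 6.
Height = max y − min y = 7 − (-3) = 10.
Perimeter = 2(6 + 10) = 32.

32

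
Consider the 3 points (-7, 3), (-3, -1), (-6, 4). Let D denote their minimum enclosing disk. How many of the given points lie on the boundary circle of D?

Call the three points A, B, C in the order given.
Side lengths²: AB² = 32, AC² = 2, BC² = 34.
Since BC² = 34 ≥ 32 + 2 = 34, the angle opposite BC is not acute, so the smallest enclosing circle has BC as diameter.
Centre = midpoint of BC = (-4.5, 1.5), r² = 34/4 = 8.5.
The points at distance exactly r from the centre are (-7, 3), (-3, -1), (-6, 4) — 3 points.

3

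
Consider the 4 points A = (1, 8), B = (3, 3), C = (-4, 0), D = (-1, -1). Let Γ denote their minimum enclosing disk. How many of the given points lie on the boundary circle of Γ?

A smallest enclosing disk is always determined by at most three of the input points on its boundary.
The minimum enclosing circle is determined by three boundary points: A, C, D.
Their circumcentre is (-63/58, 217/58) with r² = 37825/1682.
The farthest remaining point B is at distance² 29009/1682 ≤ 37825/1682.
The points at distance exactly r from the centre are A, C, D — 3 points.

3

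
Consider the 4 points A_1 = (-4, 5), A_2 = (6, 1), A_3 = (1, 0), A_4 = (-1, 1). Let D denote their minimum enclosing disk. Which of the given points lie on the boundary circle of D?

A_1, A_2

By Welzl's lemma the MEC is supported by two points (diametrically opposite) or three points (on a circumcircle).
The farthest pair is A_1–A_2 with squared distance 116. The circle on this segment as diameter has centre (1, 3) and r² = 116/4 = 29.
Check A_3: distance² to centre = 9 ≤ 29, so it lies inside.
All remaining points lie in this disk, and no smaller disk contains both endpoints, so this is the minimum enclosing circle.
The points at distance exactly r from the centre are A_1, A_2 — 2 points.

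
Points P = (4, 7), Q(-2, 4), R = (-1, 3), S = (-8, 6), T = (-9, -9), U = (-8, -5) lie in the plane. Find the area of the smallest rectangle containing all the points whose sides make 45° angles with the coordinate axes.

In coordinates u = x + y, v = x − y the rectangle is axis-aligned; the map (x,y)→(u,v) scales areas by 2.
u-values: 11, 2, 2, -2, -18, -13; range = 11 − (-18) = 29.
v-values: -3, -6, -4, -14, 0, -3; range = 0 − (-14) = 14.
Area = (29 × 14) / 2 = 203.

203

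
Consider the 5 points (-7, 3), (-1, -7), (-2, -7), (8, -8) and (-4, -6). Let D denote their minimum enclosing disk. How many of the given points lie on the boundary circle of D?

2

The minimum enclosing circle of a finite set is fixed by two of the points (as a diameter) or three (as a circumcircle).
The farthest pair is (-7, 3)–(8, -8) with squared distance 346. The circle on this segment as diameter has centre (0.5, -2.5) and r² = 346/4 = 86.5.
Check (-1, -7): distance² to centre = 22.5 ≤ 86.5, so it lies inside.
All remaining points lie in this disk, and no smaller disk contains both endpoints, so this is the minimum enclosing circle.
The points at distance exactly r from the centre are (-7, 3), (8, -8) — 2 points.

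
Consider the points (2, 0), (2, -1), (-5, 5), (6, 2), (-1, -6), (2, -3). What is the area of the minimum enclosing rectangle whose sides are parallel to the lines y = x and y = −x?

In coordinates u = x + y, v = x − y the rectangle is axis-aligned; the map (x,y)→(u,v) scales areas by 2.
u-values: 2, 1, 0, 8, -7, -1; range = 8 − (-7) = 15.
v-values: 2, 3, -10, 4, 5, 5; range = 5 − (-10) = 15.
Area = (15 × 15) / 2 = 112.5.

112.5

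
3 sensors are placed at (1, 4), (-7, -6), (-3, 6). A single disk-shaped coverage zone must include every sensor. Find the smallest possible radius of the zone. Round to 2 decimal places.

Call the three points A, B, C in the order given.
Side lengths²: AB² = 164, AC² = 20, BC² = 160.
Since AB² = 164 < 160 + 20 = 180, the triangle is acute, so the smallest enclosing circle is the circumcircle.
Circumcentre = (-26/7, -3/7), r² = 2050/49.
r = √(2050/49) ≈ 6.47.

6.47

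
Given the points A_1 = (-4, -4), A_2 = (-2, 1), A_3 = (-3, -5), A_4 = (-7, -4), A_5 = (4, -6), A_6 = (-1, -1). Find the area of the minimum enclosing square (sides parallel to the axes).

121

The bounding box has width 11 and height 7.
An axis-aligned square enclosing the set must have side ≥ max(width, height).
So the minimum side is max(11, 7) = 11.
Area = 11² = 121.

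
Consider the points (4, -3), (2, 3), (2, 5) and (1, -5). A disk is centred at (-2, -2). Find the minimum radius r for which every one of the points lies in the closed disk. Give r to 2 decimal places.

The required radius is the distance from (-2, -2) to the farthest point.
Squared distances: 37, 41, 65, 18.
Maximum is 65, attained at (2, 5).
r = √65 ≈ 8.06.

8.06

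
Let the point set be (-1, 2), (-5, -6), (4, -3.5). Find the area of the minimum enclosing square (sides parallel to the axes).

The bounding box has width 9 and height 8.
An axis-aligned square enclosing the set must have side ≥ max(width, height).
So the minimum side is max(9, 8) = 9.
Area = 9² = 81.

81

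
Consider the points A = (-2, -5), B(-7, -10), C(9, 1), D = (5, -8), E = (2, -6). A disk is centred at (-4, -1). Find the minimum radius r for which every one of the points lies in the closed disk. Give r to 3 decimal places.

13.153

The required radius is the distance from (-4, -1) to the farthest point.
Squared distances: 20, 90, 173, 130, 61.
Maximum is 173, attained at C.
r = √173 ≈ 13.153.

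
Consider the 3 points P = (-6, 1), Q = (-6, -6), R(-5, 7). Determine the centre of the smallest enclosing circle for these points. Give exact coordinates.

(-5.5, 0.5)

Side lengths²: PQ² = 49, PR² = 37, QR² = 170.
Since QR² = 170 ≥ 49 + 37 = 86, the angle opposite QR is not acute, so the smallest enclosing circle has QR as diameter.
Centre = midpoint of QR = (-5.5, 0.5), r² = 170/4 = 42.5.
Centre = (-5.5, 0.5).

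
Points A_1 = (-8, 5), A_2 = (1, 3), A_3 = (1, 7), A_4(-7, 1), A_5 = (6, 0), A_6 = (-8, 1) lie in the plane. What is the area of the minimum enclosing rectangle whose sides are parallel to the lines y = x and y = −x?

In coordinates u = x + y, v = x − y the rectangle is axis-aligned; the map (x,y)→(u,v) scales areas by 2.
u-values: -3, 4, 8, -6, 6, -7; range = 8 − (-7) = 15.
v-values: -13, -2, -6, -8, 6, -9; range = 6 − (-13) = 19.
Area = (15 × 19) / 2 = 142.5.

142.5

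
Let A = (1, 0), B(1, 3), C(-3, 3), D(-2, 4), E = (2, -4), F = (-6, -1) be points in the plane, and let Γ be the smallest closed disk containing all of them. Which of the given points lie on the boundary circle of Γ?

The minimum enclosing circle is determined by three boundary points: D, E, F.
Their circumcentre is (-17/13, -17/26) with r² = 14965/676.
The farthest remaining point B is at distance² 12625/676 ≤ 14965/676.
The points at distance exactly r from the centre are D, E, F — 3 points.

D, E, F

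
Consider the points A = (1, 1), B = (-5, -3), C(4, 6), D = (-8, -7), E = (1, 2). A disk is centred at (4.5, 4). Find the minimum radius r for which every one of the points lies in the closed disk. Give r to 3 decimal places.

The required radius is the distance from (4.5, 4) to the farthest point.
Squared distances: 21.25, 139.25, 4.25, 277.25, 16.25.
Maximum is 277.25, attained at D.
r = √(277.25) ≈ 16.651.

16.651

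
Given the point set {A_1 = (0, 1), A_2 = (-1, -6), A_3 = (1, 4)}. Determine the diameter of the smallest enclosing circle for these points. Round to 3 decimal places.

Side lengths²: A_1A_2² = 50, A_1A_3² = 10, A_2A_3² = 104.
Since A_2A_3² = 104 ≥ 50 + 10 = 60, the angle opposite A_2A_3 is not acute, so the smallest enclosing circle has A_2A_3 as diameter.
Centre = midpoint of A_2A_3 = (0, -1), r² = 104/4 = 26.
Diameter = 2r = 2√26 ≈ 10.198.

10.198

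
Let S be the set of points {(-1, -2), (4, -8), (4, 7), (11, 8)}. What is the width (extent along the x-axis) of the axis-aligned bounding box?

12

max x = 11, min x = -1, so width = 12.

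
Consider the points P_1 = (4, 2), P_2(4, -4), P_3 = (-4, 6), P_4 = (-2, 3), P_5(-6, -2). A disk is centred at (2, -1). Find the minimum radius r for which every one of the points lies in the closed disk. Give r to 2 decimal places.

The required radius is the distance from (2, -1) to the farthest point.
Squared distances: 13, 13, 85, 32, 65.
Maximum is 85, attained at P_3.
r = √85 ≈ 9.22.

9.22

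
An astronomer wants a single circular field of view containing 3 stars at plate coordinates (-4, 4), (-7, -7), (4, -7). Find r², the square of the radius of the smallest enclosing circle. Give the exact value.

Call the three points A, B, C in the order given.
Side lengths²: AB² = 130, AC² = 185, BC² = 121.
Since AC² = 185 < 130 + 121 = 251, the triangle is acute, so the smallest enclosing circle is the circumcircle.
Circumcentre = (-1.5, -57/22), r² = 12025/242.

12025/242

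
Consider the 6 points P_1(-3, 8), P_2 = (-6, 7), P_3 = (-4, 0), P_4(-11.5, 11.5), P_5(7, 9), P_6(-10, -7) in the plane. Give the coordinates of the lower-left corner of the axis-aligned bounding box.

(-11.5, -7)

x-range [-11.5, 7], y-range [-7, 11.5].
The lower-left corner is (-11.5, -7).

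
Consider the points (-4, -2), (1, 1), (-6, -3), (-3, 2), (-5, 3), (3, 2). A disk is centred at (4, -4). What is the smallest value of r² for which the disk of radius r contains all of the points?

130

The required radius is the distance from (4, -4) to the farthest point.
Squared distances: 68, 34, 101, 85, 130, 37.
Maximum is 130, attained at (-5, 3).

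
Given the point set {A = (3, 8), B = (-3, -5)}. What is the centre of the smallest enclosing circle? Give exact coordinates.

(0, 1.5)

The smallest circle enclosing two points has them as diameter endpoints.
Centre = midpoint = (0, 1.5); r² = |AB|²/4 = 205/4 = 51.25.
Centre = (0, 1.5).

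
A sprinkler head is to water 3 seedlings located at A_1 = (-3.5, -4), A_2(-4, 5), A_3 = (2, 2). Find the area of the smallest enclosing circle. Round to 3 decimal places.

69.023

Side lengths²: A_1A_2² = 81.25, A_1A_3² = 66.25, A_2A_3² = 45.
Since A_1A_2² = 81.25 < 66.25 + 45 = 111.25, the triangle is acute, so the smallest enclosing circle is the circumcircle.
Circumcentre = (-69/28, 4/7), r² = 17225/784.
Area = π·r² = π·17225/784 ≈ 69.023.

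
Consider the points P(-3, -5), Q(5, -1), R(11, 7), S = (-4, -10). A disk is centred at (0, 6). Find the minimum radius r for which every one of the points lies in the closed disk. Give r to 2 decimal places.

16.49

The required radius is the distance from (0, 6) to the farthest point.
Squared distances: 130, 74, 122, 272.
Maximum is 272, attained at S.
r = √272 ≈ 16.49.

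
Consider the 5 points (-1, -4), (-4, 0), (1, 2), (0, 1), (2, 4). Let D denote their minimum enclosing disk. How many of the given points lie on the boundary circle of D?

By Welzl's lemma the MEC is supported by two points (diametrically opposite) or three points (on a circumcircle).
The minimum enclosing circle is determined by three boundary points: (-1, -4), (-4, 0), (2, 4).
Their circumcentre is (5/18, 1/12) with r² = 23725/1296.
The farthest remaining point (1, 2) is at distance² 5437/1296 ≤ 23725/1296.
The points at distance exactly r from the centre are (-1, -4), (-4, 0), (2, 4) — 3 points.

3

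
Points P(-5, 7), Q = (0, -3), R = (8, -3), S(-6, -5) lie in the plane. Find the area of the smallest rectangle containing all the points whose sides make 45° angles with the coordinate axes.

In coordinates u = x + y, v = x − y the rectangle is axis-aligned; the map (x,y)→(u,v) scales areas by 2.
u-values: 2, -3, 5, -11; range = 5 − (-11) = 16.
v-values: -12, 3, 11, -1; range = 11 − (-12) = 23.
Area = (16 × 23) / 2 = 184.

184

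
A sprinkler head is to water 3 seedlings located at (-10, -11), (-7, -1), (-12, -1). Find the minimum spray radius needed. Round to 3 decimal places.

Call the three points A, B, C in the order given.
Side lengths²: AB² = 109, AC² = 104, BC² = 25.
Since AB² = 109 < 104 + 25 = 129, the triangle is acute, so the smallest enclosing circle is the circumcircle.
Circumcentre = (-9.5, -5.7), r² = 28.34.
r = √(28.34) ≈ 5.324.

5.324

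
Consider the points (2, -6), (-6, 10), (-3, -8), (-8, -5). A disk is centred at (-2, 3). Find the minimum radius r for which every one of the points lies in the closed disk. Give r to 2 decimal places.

The required radius is the distance from (-2, 3) to the farthest point.
Squared distances: 97, 65, 122, 100.
Maximum is 122, attained at (-3, -8).
r = √122 ≈ 11.05.

11.05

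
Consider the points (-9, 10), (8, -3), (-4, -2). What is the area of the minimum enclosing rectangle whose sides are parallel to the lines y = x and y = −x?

165

In coordinates u = x + y, v = x − y the rectangle is axis-aligned; the map (x,y)→(u,v) scales areas by 2.
u-values: 1, 5, -6; range = 5 − (-6) = 11.
v-values: -19, 11, -2; range = 11 − (-19) = 30.
Area = (11 × 30) / 2 = 165.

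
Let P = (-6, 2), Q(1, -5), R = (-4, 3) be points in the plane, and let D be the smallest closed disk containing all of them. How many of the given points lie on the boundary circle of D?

2

Side lengths²: PQ² = 98, PR² = 5, QR² = 89.
Since PQ² = 98 ≥ 89 + 5 = 94, the angle opposite PQ is not acute, so the smallest enclosing circle has PQ as diameter.
Centre = midpoint of PQ = (-2.5, -1.5), r² = 98/4 = 24.5.
The points at distance exactly r from the centre are P, Q — 2 points.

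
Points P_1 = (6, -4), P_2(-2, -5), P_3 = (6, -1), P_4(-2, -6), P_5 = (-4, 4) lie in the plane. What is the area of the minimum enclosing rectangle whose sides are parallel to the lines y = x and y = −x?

In coordinates u = x + y, v = x − y the rectangle is axis-aligned; the map (x,y)→(u,v) scales areas by 2.
u-values: 2, -7, 5, -8, 0; range = 5 − (-8) = 13.
v-values: 10, 3, 7, 4, -8; range = 10 − (-8) = 18.
Area = (13 × 18) / 2 = 117.

117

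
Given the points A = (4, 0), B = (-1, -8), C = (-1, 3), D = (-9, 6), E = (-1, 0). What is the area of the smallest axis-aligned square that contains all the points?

196

The bounding box has width 13 and height 14.
An axis-aligned square enclosing the set must have side ≥ max(width, height).
So the minimum side is max(13, 14) = 14.
Area = 14² = 196.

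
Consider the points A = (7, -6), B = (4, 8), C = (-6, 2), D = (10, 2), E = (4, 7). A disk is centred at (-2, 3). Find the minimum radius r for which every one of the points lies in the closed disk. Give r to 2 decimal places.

The required radius is the distance from (-2, 3) to the farthest point.
Squared distances: 162, 61, 17, 145, 52.
Maximum is 162, attained at A.
r = √162 ≈ 12.73.

12.73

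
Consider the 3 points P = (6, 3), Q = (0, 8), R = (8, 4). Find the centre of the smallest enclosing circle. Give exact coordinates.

(4, 6)

Side lengths²: PQ² = 61, PR² = 5, QR² = 80.
Since QR² = 80 ≥ 61 + 5 = 66, the angle opposite QR is not acute, so the smallest enclosing circle has QR as diameter.
Centre = midpoint of QR = (4, 6), r² = 80/4 = 20.
Centre = (4, 6).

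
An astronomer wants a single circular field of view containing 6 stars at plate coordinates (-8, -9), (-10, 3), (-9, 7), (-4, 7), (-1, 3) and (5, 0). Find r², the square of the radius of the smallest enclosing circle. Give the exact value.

160625/1922

The minimum enclosing circle is determined by three boundary points: (-8, -9), (-9, 7), (5, 0).
Their circumcentre is (-255/62, -45/62) with r² = 160625/1922.
The farthest remaining point (-4, 7) is at distance² 114745/1922 ≤ 160625/1922.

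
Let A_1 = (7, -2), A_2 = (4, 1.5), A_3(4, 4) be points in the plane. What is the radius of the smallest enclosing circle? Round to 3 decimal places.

3.354

Side lengths²: A_1A_2² = 21.25, A_1A_3² = 45, A_2A_3² = 6.25.
Since A_1A_3² = 45 ≥ 21.25 + 6.25 = 27.5, the angle opposite A_1A_3 is not acute, so the smallest enclosing circle has A_1A_3 as diameter.
Centre = midpoint of A_1A_3 = (5.5, 1), r² = 45/4 = 11.25.
r = √(11.25) ≈ 3.354.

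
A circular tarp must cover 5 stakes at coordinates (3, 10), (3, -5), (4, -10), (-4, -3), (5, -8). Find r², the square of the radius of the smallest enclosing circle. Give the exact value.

100.25

By Welzl's lemma the MEC is supported by two points (diametrically opposite) or three points (on a circumcircle).
The farthest pair is (3, 10)–(4, -10) with squared distance 401. The circle on this segment as diameter has centre (3.5, 0) and r² = 401/4 = 100.25.
Check (3, -5): distance² to centre = 25.25 ≤ 100.25, so it lies inside.
All remaining points lie in this disk, and no smaller disk contains both endpoints, so this is the minimum enclosing circle.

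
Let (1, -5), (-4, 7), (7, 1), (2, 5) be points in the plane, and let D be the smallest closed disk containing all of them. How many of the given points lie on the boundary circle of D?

3

By Welzl's lemma the MEC is supported by two points (diametrically opposite) or three points (on a circumcircle).
The minimum enclosing circle is determined by three boundary points: (1, -5), (-4, 7), (7, 1).
Their circumcentre is (9/34, 59/34) with r² = 26533/578.
The farthest remaining point (2, 5) is at distance² 7901/578 ≤ 26533/578.
The points at distance exactly r from the centre are (1, -5), (-4, 7), (7, 1) — 3 points.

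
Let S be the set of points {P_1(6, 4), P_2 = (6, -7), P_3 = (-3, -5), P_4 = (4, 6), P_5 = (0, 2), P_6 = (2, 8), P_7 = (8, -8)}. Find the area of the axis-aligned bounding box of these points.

176

x ranges over [-3, 8], width 11.
y ranges over [-8, 8], height 16.
Area = 11 × 16 = 176.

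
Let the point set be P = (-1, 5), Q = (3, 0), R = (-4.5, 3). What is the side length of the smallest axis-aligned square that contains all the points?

7.5

The bounding box has width 7.5 and height 5.
An axis-aligned square enclosing the set must have side ≥ max(width, height).
So the minimum side is max(7.5, 5) = 7.5.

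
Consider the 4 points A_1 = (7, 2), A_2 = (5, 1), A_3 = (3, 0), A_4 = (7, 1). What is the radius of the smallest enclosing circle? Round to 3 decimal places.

The farthest pair is A_1–A_3 with squared distance 20. The circle on this segment as diameter has centre (5, 1) and r² = 20/4 = 5.
Check A_2: distance² to centre = 0 ≤ 5, so it lies inside.
All remaining points lie in this disk, and no smaller disk contains both endpoints, so this is the minimum enclosing circle.
r = √5 ≈ 2.236.

2.236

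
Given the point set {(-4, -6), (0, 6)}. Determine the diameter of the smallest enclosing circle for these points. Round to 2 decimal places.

The smallest circle enclosing two points has them as diameter endpoints.
Centre = midpoint = (-2, 0); r² = |(-4, -6)−(0, 6)|²/4 = 160/4 = 40.
Diameter = 2r = 2√40 ≈ 12.65.

12.65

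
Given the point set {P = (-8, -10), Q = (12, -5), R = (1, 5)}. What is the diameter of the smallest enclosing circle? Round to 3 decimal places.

21.024

Side lengths²: PQ² = 425, PR² = 306, QR² = 221.
Since PQ² = 425 < 306 + 221 = 527, the triangle is acute, so the smallest enclosing circle is the circumcircle.
Circumcentre = (1.5, -5.5), r² = 110.5.
Diameter = 2r = 2√(110.5) ≈ 21.024.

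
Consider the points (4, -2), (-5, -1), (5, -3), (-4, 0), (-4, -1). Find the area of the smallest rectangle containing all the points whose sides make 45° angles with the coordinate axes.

In coordinates u = x + y, v = x − y the rectangle is axis-aligned; the map (x,y)→(u,v) scales areas by 2.
u-values: 2, -6, 2, -4, -5; range = 2 − (-6) = 8.
v-values: 6, -4, 8, -4, -3; range = 8 − (-4) = 12.
Area = (8 × 12) / 2 = 48.

48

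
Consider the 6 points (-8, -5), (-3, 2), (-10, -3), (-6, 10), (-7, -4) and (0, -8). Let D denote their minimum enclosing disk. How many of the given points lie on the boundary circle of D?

The minimum enclosing circle of a finite set is fixed by two of the points (as a diameter) or three (as a circumcircle).
The farthest pair is (-6, 10)–(0, -8) with squared distance 360. The circle on this segment as diameter has centre (-3, 1) and r² = 360/4 = 90.
Check (-8, -5): distance² to centre = 61 ≤ 90, so it lies inside.
All remaining points lie in this disk, and no smaller disk contains both endpoints, so this is the minimum enclosing circle.
The points at distance exactly r from the centre are (-6, 10), (0, -8) — 2 points.

2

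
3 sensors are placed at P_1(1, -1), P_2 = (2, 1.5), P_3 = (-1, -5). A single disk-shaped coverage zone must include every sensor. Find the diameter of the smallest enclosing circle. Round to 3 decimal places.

Side lengths²: P_1P_2² = 7.25, P_1P_3² = 20, P_2P_3² = 51.25.
Since P_2P_3² = 51.25 ≥ 20 + 7.25 = 27.25, the angle opposite P_2P_3 is not acute, so the smallest enclosing circle has P_2P_3 as diameter.
Centre = midpoint of P_2P_3 = (0.5, -1.75), r² = 51.25/4 = 12.8125.
Diameter = 2r = 2√(12.8125) ≈ 7.159.

7.159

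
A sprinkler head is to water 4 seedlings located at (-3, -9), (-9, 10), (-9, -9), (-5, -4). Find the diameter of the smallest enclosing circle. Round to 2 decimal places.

A smallest enclosing disk is always determined by at most three of the input points on its boundary.
The farthest pair is (-3, -9)–(-9, 10) with squared distance 397. The circle on this segment as diameter has centre (-6, 0.5) and r² = 397/4 = 99.25.
Check (-9, -9): distance² to centre = 99.25 ≤ 99.25, so it lies inside.
All remaining points lie in this disk, and no smaller disk contains both endpoints, so this is the minimum enclosing circle.
Diameter = 2r = 2√(99.25) ≈ 19.92.

19.92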